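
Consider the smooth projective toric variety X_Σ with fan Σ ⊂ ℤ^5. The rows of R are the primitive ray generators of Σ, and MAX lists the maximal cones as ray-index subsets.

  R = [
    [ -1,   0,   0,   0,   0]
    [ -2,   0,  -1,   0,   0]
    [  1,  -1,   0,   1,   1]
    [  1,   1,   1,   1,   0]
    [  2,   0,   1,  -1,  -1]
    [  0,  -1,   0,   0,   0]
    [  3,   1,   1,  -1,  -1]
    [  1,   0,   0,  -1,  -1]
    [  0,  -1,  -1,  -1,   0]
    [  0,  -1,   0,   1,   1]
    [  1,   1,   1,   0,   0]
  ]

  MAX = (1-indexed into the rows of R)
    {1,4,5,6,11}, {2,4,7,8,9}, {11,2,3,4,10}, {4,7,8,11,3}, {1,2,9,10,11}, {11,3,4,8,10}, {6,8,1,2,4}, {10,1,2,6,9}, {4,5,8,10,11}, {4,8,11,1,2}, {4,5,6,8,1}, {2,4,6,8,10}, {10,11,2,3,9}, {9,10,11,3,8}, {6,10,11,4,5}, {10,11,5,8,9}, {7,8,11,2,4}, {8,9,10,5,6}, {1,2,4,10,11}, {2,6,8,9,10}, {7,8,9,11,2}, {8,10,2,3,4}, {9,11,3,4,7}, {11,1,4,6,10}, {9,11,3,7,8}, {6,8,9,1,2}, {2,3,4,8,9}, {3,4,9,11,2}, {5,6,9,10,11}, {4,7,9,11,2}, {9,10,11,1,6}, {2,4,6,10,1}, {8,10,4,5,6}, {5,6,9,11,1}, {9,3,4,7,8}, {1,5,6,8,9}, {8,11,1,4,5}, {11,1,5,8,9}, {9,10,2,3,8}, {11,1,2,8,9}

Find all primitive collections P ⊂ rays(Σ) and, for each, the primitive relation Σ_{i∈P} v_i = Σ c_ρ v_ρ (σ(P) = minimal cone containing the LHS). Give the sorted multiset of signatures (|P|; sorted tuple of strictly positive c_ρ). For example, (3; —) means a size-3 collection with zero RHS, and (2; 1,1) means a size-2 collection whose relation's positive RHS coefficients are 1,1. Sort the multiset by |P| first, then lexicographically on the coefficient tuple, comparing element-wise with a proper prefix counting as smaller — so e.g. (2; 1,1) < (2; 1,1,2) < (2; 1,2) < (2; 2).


The 20 primitive collections of Σ (r=11, n=5):

  P = {1,3}:  v_{1} + v_{3} = v_{10}  →  sig = (2; 1)
  P = {1,7}:  v_{1} + v_{7} = v_{8} + v_{11}  →  sig = (2; 1,1)
  P = {2,5}:  v_{2} + v_{5} = v_{1} + v_{8}  →  sig = (2; 1,1)
  P = {7,10}:  v_{7} + v_{10} = v_{3} + v_{8} + v_{11}  →  sig = (2; 1,1,1)
  P = {6,7}:  v_{6} + v_{7} = 2·v_{8} + v_{10} + v_{11}  →  sig = (2; 1,1,2)
  P = {3,6}:  v_{3} + v_{6} = v_{8} + 2·v_{10}  →  sig = (2; 1,2)
  P = {3,5}:  v_{3} + v_{5} = 2·v_{8} + 2·v_{10} + v_{11}  →  sig = (2; 1,2,2)
  P = {5,7}:  v_{5} + v_{7} = 3·v_{8} + v_{10} + 2·v_{11}  →  sig = (2; 1,2,3)
  P = {1,4,9}:  v_{1} + v_{4} + v_{9} = 0  →  sig = (3; —)
  P = {1,8,10}:  v_{1} + v_{8} + v_{10} = v_{6}  →  sig = (3; 1)
  P = {2,6,11}:  v_{2} + v_{6} + v_{11} = v_{1}  →  sig = (3; 1)
  P = {4,9,10}:  v_{4} + v_{9} + v_{10} = v_{3}  →  sig = (3; 1)
  P = {6,8,11}:  v_{6} + v_{8} + v_{11} = v_{5}  →  sig = (3; 1)
  P = {4,6,9}:  v_{4} + v_{6} + v_{9} = v_{8} + v_{10}  →  sig = (3; 1,1)
  P = {4,5,9}:  v_{4} + v_{5} + v_{9} = 2·v_{8} + v_{10} + v_{11}  →  sig = (3; 1,1,2)
  P = {1,5,10}:  v_{1} + v_{5} + v_{10} = 2·v_{6} + v_{11}  →  sig = (3; 1,2)
  P = {2,3,7}:  v_{2} + v_{3} + v_{7} = 2·v_{4} + 2·v_{9}  →  sig = (3; 2,2)
  P = {2,8,10,11}:  v_{2} + v_{8} + v_{10} + v_{11} = 0  →  sig = (4; —)
  P = {4,8,9,11}:  v_{4} + v_{8} + v_{9} + v_{11} = v_{7}  →  sig = (4; 1)
  P = {2,3,8,11}:  v_{2} + v_{3} + v_{8} + v_{11} = v_{4} + v_{9}  →  sig = (4; 1,1)

so the primitive-relation signature multiset is
[(2; 1), (2; 1,1), (2; 1,1), (2; 1,1,1), (2; 1,1,2), (2; 1,2), (2; 1,2,2), (2; 1,2,3), (3; —), (3; 1), (3; 1), (3; 1), (3; 1), (3; 1,1), (3; 1,1,2), (3; 1,2), (3; 2,2), (4; —), (4; 1), (4; 1,1)]


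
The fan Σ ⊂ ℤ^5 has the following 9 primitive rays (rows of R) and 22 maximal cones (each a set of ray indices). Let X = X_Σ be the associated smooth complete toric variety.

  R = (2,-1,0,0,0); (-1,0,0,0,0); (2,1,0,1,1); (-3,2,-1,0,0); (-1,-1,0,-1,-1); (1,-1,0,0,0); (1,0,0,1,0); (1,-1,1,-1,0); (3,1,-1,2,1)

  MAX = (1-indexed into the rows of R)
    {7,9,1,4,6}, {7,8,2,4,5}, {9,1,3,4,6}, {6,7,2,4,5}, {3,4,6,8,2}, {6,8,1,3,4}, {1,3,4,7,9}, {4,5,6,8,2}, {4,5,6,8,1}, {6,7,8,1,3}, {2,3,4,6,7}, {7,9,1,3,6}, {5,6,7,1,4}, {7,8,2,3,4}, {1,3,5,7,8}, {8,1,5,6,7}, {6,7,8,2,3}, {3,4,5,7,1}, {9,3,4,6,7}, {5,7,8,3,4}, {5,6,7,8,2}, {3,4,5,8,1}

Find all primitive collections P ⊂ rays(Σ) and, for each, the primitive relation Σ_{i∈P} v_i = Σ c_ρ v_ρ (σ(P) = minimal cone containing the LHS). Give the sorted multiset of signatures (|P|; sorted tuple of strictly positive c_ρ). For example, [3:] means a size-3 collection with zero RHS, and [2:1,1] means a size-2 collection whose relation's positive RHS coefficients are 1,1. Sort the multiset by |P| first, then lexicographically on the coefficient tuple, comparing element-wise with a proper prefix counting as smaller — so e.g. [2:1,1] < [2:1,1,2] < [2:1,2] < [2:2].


Δ(Σ) — 9 vertices, 9 min non-faces:

  P = {1,2}:  v_{1} + v_{2} = v_{6} ; sig = [2:1]
  P = {8,9}:  v_{8} + v_{9} = v_{1} + v_{3} ; sig = [2:1,1]
  P = {2,9}:  v_{2} + v_{9} = v_{3} + v_{4} + 2·v_{6} + v_{7} ; sig = [2:1,1,1,2]
  P = {5,9}:  v_{5} + v_{9} = 2·v_{1} + v_{4} + v_{7} ; sig = [2:1,1,2]
  P = {2,3,5}:  v_{2} + v_{3} + v_{5} = 0 ; sig = [3:]
  P = {3,5,6}:  v_{3} + v_{5} + v_{6} = v_{1} ; sig = [3:1]
  P = {4,6,7,8}:  v_{4} + v_{6} + v_{7} + v_{8} = 0 ; sig = [4:]
  P = {1,4,7,8}:  v_{1} + v_{4} + v_{7} + v_{8} = v_{3} + v_{5} ; sig = [4:1,1]
  P = {1,3,4,6,7}:  v_{1} + v_{3} + v_{4} + v_{6} + v_{7} = v_{9} ; sig = [5:1]

Signatures (|P|; sorted positive RHS coefficients), sorted:
    [2:1]
    [2:1,1]
    [2:1,1,1,2]
    [2:1,1,2]
    [3:]
    [3:1]
    [4:]
    [4:1,1]
    [5:1]


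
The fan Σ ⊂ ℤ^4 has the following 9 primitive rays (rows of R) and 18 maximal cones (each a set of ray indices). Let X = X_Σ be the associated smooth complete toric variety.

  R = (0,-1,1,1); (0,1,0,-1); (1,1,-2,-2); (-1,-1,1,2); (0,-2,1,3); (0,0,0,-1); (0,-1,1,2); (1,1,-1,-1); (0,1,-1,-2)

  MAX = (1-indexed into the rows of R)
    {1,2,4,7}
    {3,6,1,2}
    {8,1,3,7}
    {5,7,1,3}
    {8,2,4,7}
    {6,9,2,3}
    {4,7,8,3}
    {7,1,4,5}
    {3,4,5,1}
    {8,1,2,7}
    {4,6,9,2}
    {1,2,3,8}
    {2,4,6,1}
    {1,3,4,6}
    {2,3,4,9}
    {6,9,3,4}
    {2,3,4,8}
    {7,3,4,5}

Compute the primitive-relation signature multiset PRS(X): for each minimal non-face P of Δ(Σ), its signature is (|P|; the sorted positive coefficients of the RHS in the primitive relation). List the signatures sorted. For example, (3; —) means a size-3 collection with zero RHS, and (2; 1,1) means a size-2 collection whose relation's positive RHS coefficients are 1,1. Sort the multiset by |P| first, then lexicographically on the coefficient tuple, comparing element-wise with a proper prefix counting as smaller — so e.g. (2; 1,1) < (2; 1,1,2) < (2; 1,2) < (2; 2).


Minimal non-faces — 14 found among 9 rays, 18 max cones:

  P = {7,9}:  v_{7} + v_{9} = 0 — sig = (2; —)
  P = {1,9}:  v_{1} + v_{9} = v_{6} — sig = (2; 1)
  P = {2,5}:  v_{2} + v_{5} = v_{7} — sig = (2; 1)
  P = {6,7}:  v_{6} + v_{7} = v_{1} — sig = (2; 1)
  P = {8,9}:  v_{8} + v_{9} = v_{2} + v_{3} — sig = (2; 1,1)
  P = {5,9}:  v_{5} + v_{9} = v_{1} + v_{3} + v_{4} — sig = (2; 1,1,1)
  P = {6,8}:  v_{6} + v_{8} = v_{1} + v_{2} + v_{3} — sig = (2; 1,1,1)
  P = {5,6}:  v_{5} + v_{6} = 2·v_{1} + v_{3} + v_{4} — sig = (2; 1,1,2)
  P = {5,8}:  v_{5} + v_{8} = v_{3} + 2·v_{7} — sig = (2; 1,2)
  P = {1,4,8}:  v_{1} + v_{4} + v_{8} = v_{7} — sig = (3; 1)
  P = {2,3,7}:  v_{2} + v_{3} + v_{7} = v_{8} — sig = (3; 1)
  P = {1,2,3,4}:  v_{1} + v_{2} + v_{3} + v_{4} = 0 — sig = (4; —)
  P = {1,3,4,7}:  v_{1} + v_{3} + v_{4} + v_{7} = v_{5} — sig = (4; 1)
  P = {2,3,4,6}:  v_{2} + v_{3} + v_{4} + v_{6} = v_{9} — sig = (4; 1)

so the primitive-relation signature multiset is
    (2; —)
    (2; 1)
    (2; 1)
    (2; 1)
    (2; 1,1)
    (2; 1,1,1)
    (2; 1,1,1)
    (2; 1,1,2)
    (2; 1,2)
    (3; 1)
    (3; 1)
    (4; —)
    (4; 1)
    (4; 1)


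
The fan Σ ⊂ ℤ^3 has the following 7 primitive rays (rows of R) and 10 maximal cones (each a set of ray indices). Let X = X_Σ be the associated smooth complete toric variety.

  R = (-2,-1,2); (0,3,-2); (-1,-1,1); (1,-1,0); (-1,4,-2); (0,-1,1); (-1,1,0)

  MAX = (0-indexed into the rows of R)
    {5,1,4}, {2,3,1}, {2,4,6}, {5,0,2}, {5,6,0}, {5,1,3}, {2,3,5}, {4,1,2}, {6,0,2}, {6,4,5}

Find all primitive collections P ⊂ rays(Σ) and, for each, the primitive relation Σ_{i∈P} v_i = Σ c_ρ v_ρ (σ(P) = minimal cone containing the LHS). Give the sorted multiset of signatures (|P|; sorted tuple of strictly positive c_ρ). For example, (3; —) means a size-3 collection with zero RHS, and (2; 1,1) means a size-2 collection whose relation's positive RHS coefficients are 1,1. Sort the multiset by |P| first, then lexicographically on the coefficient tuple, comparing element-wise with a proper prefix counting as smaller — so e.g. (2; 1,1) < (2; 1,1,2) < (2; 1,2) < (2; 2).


|primitive collections| = 9. Relations:

  {3,6}:  v_{3} + v_{6} = 0 — sig = (2; —)
  {1,6}:  v_{1} + v_{6} = v_{4} — sig = (2; 1)
  {3,4}:  v_{3} + v_{4} = v_{1} — sig = (2; 1)
  {0,3}:  v_{0} + v_{3} = v_{2} + v_{5} — sig = (2; 1,1)
  {0,1}:  v_{0} + v_{1} = 2·v_{6} — sig = (2; 2)
  {0,4}:  v_{0} + v_{4} = 3·v_{6} — sig = (2; 3)
  {1,2,5}:  v_{1} + v_{2} + v_{5} = v_{6} — sig = (3; 1)
  {2,5,6}:  v_{2} + v_{5} + v_{6} = v_{0} — sig = (3; 1)
  {2,4,5}:  v_{2} + v_{4} + v_{5} = 2·v_{6} — sig = (3; 2)

Sorted signature multiset PRS(X):
    (2; —)
    (2; 1)
    (2; 1)
    (2; 1,1)
    (2; 2)
    (2; 3)
    (3; 1)
    (3; 1)
    (3; 2)


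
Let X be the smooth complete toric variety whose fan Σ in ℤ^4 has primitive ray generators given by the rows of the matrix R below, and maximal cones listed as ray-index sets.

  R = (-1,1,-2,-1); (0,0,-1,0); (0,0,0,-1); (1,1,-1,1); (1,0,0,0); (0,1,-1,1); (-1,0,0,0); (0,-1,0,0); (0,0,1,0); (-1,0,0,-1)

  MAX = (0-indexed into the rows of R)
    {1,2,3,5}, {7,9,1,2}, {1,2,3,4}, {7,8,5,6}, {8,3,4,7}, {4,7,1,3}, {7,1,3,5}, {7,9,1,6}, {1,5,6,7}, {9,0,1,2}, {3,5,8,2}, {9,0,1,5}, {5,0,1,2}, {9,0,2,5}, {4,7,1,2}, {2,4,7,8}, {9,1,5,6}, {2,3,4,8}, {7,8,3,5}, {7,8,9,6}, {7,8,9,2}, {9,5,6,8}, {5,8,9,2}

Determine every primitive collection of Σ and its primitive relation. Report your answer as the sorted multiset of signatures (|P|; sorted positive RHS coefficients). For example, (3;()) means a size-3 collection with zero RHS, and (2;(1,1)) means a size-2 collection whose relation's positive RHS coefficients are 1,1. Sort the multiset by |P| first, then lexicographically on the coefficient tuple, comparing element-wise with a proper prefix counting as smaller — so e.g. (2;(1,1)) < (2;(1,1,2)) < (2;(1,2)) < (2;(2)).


Minimal non-faces — 16 found among 10 rays, 23 max cones:

  {1,8}:  v_{1} + v_{8} = 0  ⇒ sig = (2;())
  {4,6}:  v_{4} + v_{6} = 0  ⇒ sig = (2;())
  {2,6}:  v_{2} + v_{6} = v_{9}  ⇒ sig = (2;(1))
  {3,6}:  v_{3} + v_{6} = v_{5}  ⇒ sig = (2;(1))
  {4,5}:  v_{4} + v_{5} = v_{3}  ⇒ sig = (2;(1))
  {4,9}:  v_{4} + v_{9} = v_{2}  ⇒ sig = (2;(1))
  {3,9}:  v_{3} + v_{9} = v_{2} + v_{5}  ⇒ sig = (2;(1,1))
  {0,8}:  v_{0} + v_{8} = v_{2} + v_{5} + v_{9}  ⇒ sig = (2;(1,1,1))
  {0,4}:  v_{0} + v_{4} = v_{1} + 2·v_{2} + v_{5}  ⇒ sig = (2;(1,1,2))
  {0,6}:  v_{0} + v_{6} = v_{1} + v_{5} + 2·v_{9}  ⇒ sig = (2;(1,1,2))
  {0,7}:  v_{0} + v_{7} = 2·v_{1} + v_{9}  ⇒ sig = (2;(1,2))
  {0,3}:  v_{0} + v_{3} = v_{1} + 2·v_{2} + 2·v_{5}  ⇒ sig = (2;(1,2,2))
  {2,5,7}:  v_{2} + v_{5} + v_{7} = v_{1}  ⇒ sig = (3;(1))
  {2,3,7}:  v_{2} + v_{3} + v_{7} = v_{1} + v_{4}  ⇒ sig = (3;(1,1))
  {5,7,9}:  v_{5} + v_{7} + v_{9} = v_{1} + v_{6}  ⇒ sig = (3;(1,1))
  {1,2,5,9}:  v_{1} + v_{2} + v_{5} + v_{9} = v_{0}  ⇒ sig = (4;(1))

Hence PRS(X_Σ) =
    |P|=2: 12 collections, coeffs (), (), (1), (1), (1), (1), (1,1), (1,1,1), (1,1,2), (1,1,2), (1,2), (1,2,2)
    |P|=3: 3 collections, coeffs (1), (1,1), (1,1)
    |P|=4: 1 collection, coeffs (1)


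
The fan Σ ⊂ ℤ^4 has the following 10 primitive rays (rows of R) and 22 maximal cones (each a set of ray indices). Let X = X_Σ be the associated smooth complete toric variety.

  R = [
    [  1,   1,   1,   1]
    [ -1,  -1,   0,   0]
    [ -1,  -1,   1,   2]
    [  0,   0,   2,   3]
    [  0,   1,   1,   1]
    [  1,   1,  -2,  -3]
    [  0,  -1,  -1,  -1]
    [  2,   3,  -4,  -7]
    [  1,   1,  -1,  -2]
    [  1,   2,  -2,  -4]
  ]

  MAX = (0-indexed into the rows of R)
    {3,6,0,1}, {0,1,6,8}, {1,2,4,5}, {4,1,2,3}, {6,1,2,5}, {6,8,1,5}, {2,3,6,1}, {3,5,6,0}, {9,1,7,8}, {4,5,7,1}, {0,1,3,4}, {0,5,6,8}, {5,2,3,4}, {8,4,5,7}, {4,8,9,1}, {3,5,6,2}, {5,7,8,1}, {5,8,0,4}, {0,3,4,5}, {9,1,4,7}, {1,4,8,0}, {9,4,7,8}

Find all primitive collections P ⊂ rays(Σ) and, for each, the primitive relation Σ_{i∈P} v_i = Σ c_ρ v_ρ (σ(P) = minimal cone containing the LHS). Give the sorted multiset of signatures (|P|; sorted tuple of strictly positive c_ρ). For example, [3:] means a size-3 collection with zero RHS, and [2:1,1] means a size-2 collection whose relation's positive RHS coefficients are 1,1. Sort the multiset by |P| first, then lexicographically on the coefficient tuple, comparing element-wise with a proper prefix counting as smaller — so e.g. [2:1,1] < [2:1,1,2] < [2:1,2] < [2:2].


|primitive collections| = 17. Relations:

  P = {2,8}:  v_{2} + v_{8} = 0  so sig = [2:]
  P = {4,6}:  v_{4} + v_{6} = 0  so sig = [2:]
  P = {0,2}:  v_{0} + v_{2} = v_{3}  so sig = [2:1]
  P = {3,8}:  v_{3} + v_{8} = v_{0}  so sig = [2:1]
  P = {5,9}:  v_{5} + v_{9} = v_{7}  so sig = [2:1]
  P = {3,9}:  v_{3} + v_{9} = v_{4} + v_{8}  so sig = [2:1,1]
  P = {2,9}:  v_{2} + v_{9} = v_{1} + v_{4} + v_{5}  so sig = [2:1,1,1]
  P = {3,7}:  v_{3} + v_{7} = v_{4} + v_{5} + v_{8}  so sig = [2:1,1,1]
  P = {6,9}:  v_{6} + v_{9} = v_{1} + v_{5} + v_{8}  so sig = [2:1,1,1]
  P = {0,7}:  v_{0} + v_{7} = v_{4} + v_{5} + 2·v_{8}  so sig = [2:1,1,2]
  P = {2,7}:  v_{2} + v_{7} = v_{1} + v_{4} + 2·v_{5}  so sig = [2:1,1,2]
  P = {6,7}:  v_{6} + v_{7} = v_{1} + 2·v_{5} + v_{8}  so sig = [2:1,1,2]
  P = {0,9}:  v_{0} + v_{9} = v_{4} + 2·v_{8}  so sig = [2:1,2]
  P = {1,3,5}:  v_{1} + v_{3} + v_{5} = 0  so sig = [3:]
  P = {0,1,5}:  v_{0} + v_{1} + v_{5} = v_{8}  so sig = [3:1]
  P = {1,4,5,8}:  v_{1} + v_{4} + v_{5} + v_{8} = v_{9}  so sig = [4:1]
  P = {1,4,7,8}:  v_{1} + v_{4} + v_{7} + v_{8} = 2·v_{9}  so sig = [4:2]

Signatures (|P|; sorted positive RHS coefficients), sorted:
    [2:]
    [2:]
    [2:1]
    [2:1]
    [2:1]
    [2:1,1]
    [2:1,1,1]
    [2:1,1,1]
    [2:1,1,1]
    [2:1,1,2]
    [2:1,1,2]
    [2:1,1,2]
    [2:1,2]
    [3:]
    [3:1]
    [4:1]
    [4:2]


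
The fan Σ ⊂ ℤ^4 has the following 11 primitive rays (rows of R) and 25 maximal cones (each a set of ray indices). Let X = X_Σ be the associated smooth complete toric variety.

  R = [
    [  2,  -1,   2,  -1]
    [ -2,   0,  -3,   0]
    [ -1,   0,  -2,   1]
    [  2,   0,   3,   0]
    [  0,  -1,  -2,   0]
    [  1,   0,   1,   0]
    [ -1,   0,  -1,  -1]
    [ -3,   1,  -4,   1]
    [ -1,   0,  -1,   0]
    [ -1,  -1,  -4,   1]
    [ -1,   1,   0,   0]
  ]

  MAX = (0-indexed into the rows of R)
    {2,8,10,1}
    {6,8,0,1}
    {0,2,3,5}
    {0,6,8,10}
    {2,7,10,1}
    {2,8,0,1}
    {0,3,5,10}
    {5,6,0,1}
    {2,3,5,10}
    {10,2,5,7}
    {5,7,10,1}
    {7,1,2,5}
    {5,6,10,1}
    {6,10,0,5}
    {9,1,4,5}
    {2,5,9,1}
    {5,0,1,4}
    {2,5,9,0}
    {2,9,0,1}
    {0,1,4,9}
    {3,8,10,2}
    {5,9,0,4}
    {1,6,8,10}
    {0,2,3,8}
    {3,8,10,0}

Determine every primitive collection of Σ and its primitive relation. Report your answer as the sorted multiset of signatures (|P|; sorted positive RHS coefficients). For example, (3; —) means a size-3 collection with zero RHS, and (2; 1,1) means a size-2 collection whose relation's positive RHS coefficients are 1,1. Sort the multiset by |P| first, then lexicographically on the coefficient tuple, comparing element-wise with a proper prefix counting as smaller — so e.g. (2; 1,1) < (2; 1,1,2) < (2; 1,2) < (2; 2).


24 collections generate NE(X_Σ); each relation:

  • {1,3}:  v_{1} + v_{3} = 0 — sig = (2; —)
  • {5,8}:  v_{5} + v_{8} = 0 — sig = (2; —)
  • {2,4}:  v_{2} + v_{4} = v_{9} — sig = (2; 1)
  • {2,6}:  v_{2} + v_{6} = v_{1} — sig = (2; 1)
  • {0,7}:  v_{0} + v_{7} = v_{1} + v_{5} — sig = (2; 1,1)
  • {3,6}:  v_{3} + v_{6} = v_{0} + v_{10} — sig = (2; 1,1)
  • {4,10}:  v_{4} + v_{10} = v_{1} + v_{5} — sig = (2; 1,1)
  • {6,9}:  v_{6} + v_{9} = v_{1} + v_{4} — sig = (2; 1,1)
  • {3,4}:  v_{3} + v_{4} = v_{0} + v_{2} + v_{5} — sig = (2; 1,1,1)
  • {3,7}:  v_{3} + v_{7} = v_{2} + v_{5} + v_{10} — sig = (2; 1,1,1)
  • {4,8}:  v_{4} + v_{8} = v_{0} + v_{1} + v_{2} — sig = (2; 1,1,1)
  • {7,8}:  v_{7} + v_{8} = v_{1} + v_{2} + v_{10} — sig = (2; 1,1,1)
  • {9,10}:  v_{9} + v_{10} = v_{1} + v_{2} + v_{5} — sig = (2; 1,1,1)
  • {3,9}:  v_{3} + v_{9} = v_{0} + 2·v_{2} + v_{5} — sig = (2; 1,1,2)
  • {4,6}:  v_{4} + v_{6} = v_{0} + 2·v_{1} + v_{5} — sig = (2; 1,1,2)
  • {6,7}:  v_{6} + v_{7} = 2·v_{1} + v_{5} + v_{10} — sig = (2; 1,1,2)
  • {8,9}:  v_{8} + v_{9} = v_{0} + v_{1} + 2·v_{2} — sig = (2; 1,1,2)
  • {4,7}:  v_{4} + v_{7} = 2·v_{1} + v_{2} + 2·v_{5} — sig = (2; 1,2,2)
  • {7,9}:  v_{7} + v_{9} = 2·v_{1} + 2·v_{2} + 2·v_{5} — sig = (2; 2,2,2)
  • {0,2,10}:  v_{0} + v_{2} + v_{10} = 0 — sig = (3; —)
  • {0,1,10}:  v_{0} + v_{1} + v_{10} = v_{6} — sig = (3; 1)
  • {0,1,2,5}:  v_{0} + v_{1} + v_{2} + v_{5} = v_{4} — sig = (4; 1)
  • {1,2,5,10}:  v_{1} + v_{2} + v_{5} + v_{10} = v_{7} — sig = (4; 1)
  • {0,1,5,9}:  v_{0} + v_{1} + v_{5} + v_{9} = 2·v_{4} — sig = (4; 2)

so the primitive-relation signature multiset is
    |P|=2: 19 collections, coeffs (), (), (1), (1), (1,1), (1,1), (1,1), (1,1), (1,1,1), (1,1,1), (1,1,1), (1,1,1), (1,1,1), (1,1,2), (1,1,2), (1,1,2), (1,1,2), (1,2,2), (2,2,2)
    |P|=3: 2 collections, coeffs (), (1)
    |P|=4: 3 collections, coeffs (1), (1), (2)


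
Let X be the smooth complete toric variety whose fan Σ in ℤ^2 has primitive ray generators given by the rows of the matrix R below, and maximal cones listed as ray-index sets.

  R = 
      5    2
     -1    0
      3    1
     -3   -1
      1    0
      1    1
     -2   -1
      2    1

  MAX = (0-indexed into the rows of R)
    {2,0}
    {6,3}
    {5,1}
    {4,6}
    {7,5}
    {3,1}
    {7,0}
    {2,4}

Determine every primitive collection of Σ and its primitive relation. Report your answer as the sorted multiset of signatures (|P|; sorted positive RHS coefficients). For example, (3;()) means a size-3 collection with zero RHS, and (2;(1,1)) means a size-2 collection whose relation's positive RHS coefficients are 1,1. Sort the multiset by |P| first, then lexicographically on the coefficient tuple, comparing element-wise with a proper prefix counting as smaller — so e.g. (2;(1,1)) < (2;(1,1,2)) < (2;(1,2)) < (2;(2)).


|primitive collections| = 20. Relations:

  {1,4}:  v_{1} + v_{4} = 0 — sig = (2;())
  {2,3}:  v_{2} + v_{3} = 0 — sig = (2;())
  {6,7}:  v_{6} + v_{7} = 0 — sig = (2;())
  {0,3}:  v_{0} + v_{3} = v_{7} — sig = (2;(1))
  {0,6}:  v_{0} + v_{6} = v_{2} — sig = (2;(1))
  {1,2}:  v_{1} + v_{2} = v_{7} — sig = (2;(1))
  {1,6}:  v_{1} + v_{6} = v_{3} — sig = (2;(1))
  {1,7}:  v_{1} + v_{7} = v_{5} — sig = (2;(1))
  {2,6}:  v_{2} + v_{6} = v_{4} — sig = (2;(1))
  {2,7}:  v_{2} + v_{7} = v_{0} — sig = (2;(1))
  {3,4}:  v_{3} + v_{4} = v_{6} — sig = (2;(1))
  {3,7}:  v_{3} + v_{7} = v_{1} — sig = (2;(1))
  {4,5}:  v_{4} + v_{5} = v_{7} — sig = (2;(1))
  {4,7}:  v_{4} + v_{7} = v_{2} — sig = (2;(1))
  {5,6}:  v_{5} + v_{6} = v_{1} — sig = (2;(1))
  {0,1}:  v_{0} + v_{1} = 2·v_{7} — sig = (2;(2))
  {0,4}:  v_{0} + v_{4} = 2·v_{2} — sig = (2;(2))
  {2,5}:  v_{2} + v_{5} = 2·v_{7} — sig = (2;(2))
  {3,5}:  v_{3} + v_{5} = 2·v_{1} — sig = (2;(2))
  {0,5}:  v_{0} + v_{5} = 3·v_{7} — sig = (2;(3))

Signatures (|P|; sorted positive RHS coefficients), sorted:
    (2;())
    (2;())
    (2;())
    (2;(1))
    (2;(1))
    (2;(1))
    (2;(1))
    (2;(1))
    (2;(1))
    (2;(1))
    (2;(1))
    (2;(1))
    (2;(1))
    (2;(1))
    (2;(1))
    (2;(2))
    (2;(2))
    (2;(2))
    (2;(2))
    (2;(3))


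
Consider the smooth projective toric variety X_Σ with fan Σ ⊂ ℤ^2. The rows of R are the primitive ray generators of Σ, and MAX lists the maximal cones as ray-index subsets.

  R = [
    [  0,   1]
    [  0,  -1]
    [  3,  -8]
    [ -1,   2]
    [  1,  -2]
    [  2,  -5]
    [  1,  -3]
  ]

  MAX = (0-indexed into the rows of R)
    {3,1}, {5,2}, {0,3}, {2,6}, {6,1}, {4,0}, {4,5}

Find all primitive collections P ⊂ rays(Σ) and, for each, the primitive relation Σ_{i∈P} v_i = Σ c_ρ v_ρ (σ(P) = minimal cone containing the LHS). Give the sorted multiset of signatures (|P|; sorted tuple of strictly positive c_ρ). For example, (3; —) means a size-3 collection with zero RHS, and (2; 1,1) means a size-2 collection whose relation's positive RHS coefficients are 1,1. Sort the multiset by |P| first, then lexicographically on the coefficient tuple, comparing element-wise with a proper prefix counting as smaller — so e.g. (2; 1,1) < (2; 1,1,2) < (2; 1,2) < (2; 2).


Primitive collections (14):

  {0,1}:  v_{0} + v_{1} = 0 — sig = (2; —)
  {3,4}:  v_{3} + v_{4} = 0 — sig = (2; —)
  {0,6}:  v_{0} + v_{6} = v_{4} — sig = (2; 1)
  {1,4}:  v_{1} + v_{4} = v_{6} — sig = (2; 1)
  {3,5}:  v_{3} + v_{5} = v_{6} — sig = (2; 1)
  {3,6}:  v_{3} + v_{6} = v_{1} — sig = (2; 1)
  {4,6}:  v_{4} + v_{6} = v_{5} — sig = (2; 1)
  {5,6}:  v_{5} + v_{6} = v_{2} — sig = (2; 1)
  {0,2}:  v_{0} + v_{2} = v_{4} + v_{5} — sig = (2; 1,1)
  {0,5}:  v_{0} + v_{5} = 2·v_{4} — sig = (2; 2)
  {1,5}:  v_{1} + v_{5} = 2·v_{6} — sig = (2; 2)
  {2,3}:  v_{2} + v_{3} = 2·v_{6} — sig = (2; 2)
  {2,4}:  v_{2} + v_{4} = 2·v_{5} — sig = (2; 2)
  {1,2}:  v_{1} + v_{2} = 3·v_{6} — sig = (2; 3)

so the primitive-relation signature multiset is
[(2; —), (2; —), (2; 1), (2; 1), (2; 1), (2; 1), (2; 1), (2; 1), (2; 1,1), (2; 2), (2; 2), (2; 2), (2; 2), (2; 3)]


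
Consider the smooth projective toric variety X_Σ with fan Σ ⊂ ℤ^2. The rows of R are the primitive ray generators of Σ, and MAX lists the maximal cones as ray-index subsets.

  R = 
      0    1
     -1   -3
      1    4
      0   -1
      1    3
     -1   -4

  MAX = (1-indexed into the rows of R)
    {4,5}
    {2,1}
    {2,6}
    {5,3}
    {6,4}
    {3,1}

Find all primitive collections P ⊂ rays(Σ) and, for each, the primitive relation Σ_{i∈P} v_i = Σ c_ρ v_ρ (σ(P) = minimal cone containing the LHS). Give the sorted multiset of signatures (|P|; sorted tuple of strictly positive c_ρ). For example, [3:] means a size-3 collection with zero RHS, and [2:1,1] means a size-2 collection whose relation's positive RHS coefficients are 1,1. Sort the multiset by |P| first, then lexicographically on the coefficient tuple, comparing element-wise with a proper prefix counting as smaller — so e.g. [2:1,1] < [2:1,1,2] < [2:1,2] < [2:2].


Σ has 9 primitive collections:

  P={1,4}:  v_{1} + v_{4} = 0 ; sig = [2:]
  P={2,5}:  v_{2} + v_{5} = 0 ; sig = [2:]
  P={3,6}:  v_{3} + v_{6} = 0 ; sig = [2:]
  P={1,5}:  v_{1} + v_{5} = v_{3} ; sig = [2:1]
  P={1,6}:  v_{1} + v_{6} = v_{2} ; sig = [2:1]
  P={2,3}:  v_{2} + v_{3} = v_{1} ; sig = [2:1]
  P={2,4}:  v_{2} + v_{4} = v_{6} ; sig = [2:1]
  P={3,4}:  v_{3} + v_{4} = v_{5} ; sig = [2:1]
  P={5,6}:  v_{5} + v_{6} = v_{4} ; sig = [2:1]

Sorted signature multiset PRS(X):
    [2:]
    [2:]
    [2:]
    [2:1]
    [2:1]
    [2:1]
    [2:1]
    [2:1]
    [2:1]


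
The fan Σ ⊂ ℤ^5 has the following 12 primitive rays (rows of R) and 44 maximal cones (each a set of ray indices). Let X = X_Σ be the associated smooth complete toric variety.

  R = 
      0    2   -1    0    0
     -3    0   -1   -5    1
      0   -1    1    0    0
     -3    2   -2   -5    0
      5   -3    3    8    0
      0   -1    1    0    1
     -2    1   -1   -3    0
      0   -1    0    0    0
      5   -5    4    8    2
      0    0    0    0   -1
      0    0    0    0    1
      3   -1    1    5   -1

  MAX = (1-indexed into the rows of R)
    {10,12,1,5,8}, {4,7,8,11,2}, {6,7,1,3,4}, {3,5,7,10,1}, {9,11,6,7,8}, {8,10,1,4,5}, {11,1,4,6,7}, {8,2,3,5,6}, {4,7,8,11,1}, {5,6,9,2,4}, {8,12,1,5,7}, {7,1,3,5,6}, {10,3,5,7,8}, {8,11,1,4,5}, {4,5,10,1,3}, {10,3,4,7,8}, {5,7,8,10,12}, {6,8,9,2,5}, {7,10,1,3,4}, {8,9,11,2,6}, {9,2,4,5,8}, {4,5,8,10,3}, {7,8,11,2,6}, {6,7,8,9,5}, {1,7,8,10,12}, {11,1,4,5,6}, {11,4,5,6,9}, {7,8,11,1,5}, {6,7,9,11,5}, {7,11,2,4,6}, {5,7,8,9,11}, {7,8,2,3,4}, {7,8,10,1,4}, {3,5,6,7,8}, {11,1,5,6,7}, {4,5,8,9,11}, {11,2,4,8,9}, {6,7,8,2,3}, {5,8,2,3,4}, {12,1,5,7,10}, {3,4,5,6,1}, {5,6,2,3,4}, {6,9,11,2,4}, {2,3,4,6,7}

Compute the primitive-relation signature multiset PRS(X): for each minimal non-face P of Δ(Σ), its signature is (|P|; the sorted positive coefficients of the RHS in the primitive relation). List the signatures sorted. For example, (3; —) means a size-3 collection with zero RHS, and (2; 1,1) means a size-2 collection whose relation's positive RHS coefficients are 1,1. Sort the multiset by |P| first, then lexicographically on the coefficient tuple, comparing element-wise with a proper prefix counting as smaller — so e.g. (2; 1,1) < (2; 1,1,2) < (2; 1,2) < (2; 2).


|primitive collections| = 24. Relations:

  P={10,11}:  v_{10} + v_{11} = 0 — sig = (2; —)
  P={2,12}:  v_{2} + v_{12} = v_{8} — sig = (2; 1)
  P={3,11}:  v_{3} + v_{11} = v_{6} — sig = (2; 1)
  P={6,10}:  v_{6} + v_{10} = v_{3} — sig = (2; 1)
  P={1,2}:  v_{1} + v_{2} = v_{4} + v_{11} — sig = (2; 1,1)
  P={6,12}:  v_{6} + v_{12} = v_{5} + v_{7} — sig = (2; 1,1)
  P={2,10}:  v_{2} + v_{10} = v_{3} + v_{4} + v_{8} — sig = (2; 1,1,1)
  P={3,12}:  v_{3} + v_{12} = v_{5} + v_{7} + v_{10} — sig = (2; 1,1,1)
  P={4,12}:  v_{4} + v_{12} = v_{1} + v_{8} + v_{10} — sig = (2; 1,1,1)
  P={9,10}:  v_{9} + v_{10} = v_{5} + v_{6} + v_{8} — sig = (2; 1,1,1)
  P={11,12}:  v_{11} + v_{12} = v_{1} + v_{5} + v_{7} + v_{8} — sig = (2; 1,1,1,1)
  P={9,12}:  v_{9} + v_{12} = 2·v_{5} + v_{7} + v_{8} + v_{11} — sig = (2; 1,1,1,2)
  P={3,9}:  v_{3} + v_{9} = v_{5} + 2·v_{6} + v_{8} — sig = (2; 1,1,2)
  P={1,9}:  v_{1} + v_{9} = v_{5} + 2·v_{11} — sig = (2; 1,2)
  P={1,3,8}:  v_{1} + v_{3} + v_{8} = 0 — sig = (3; —)
  P={4,5,7}:  v_{4} + v_{5} + v_{7} = 0 — sig = (3; —)
  P={1,6,8}:  v_{1} + v_{6} + v_{8} = v_{11} — sig = (3; 1)
  P={4,6,8}:  v_{4} + v_{6} + v_{8} = v_{2} — sig = (3; 1)
  P={2,5,7}:  v_{2} + v_{5} + v_{7} = v_{6} + v_{8} — sig = (3; 1,1)
  P={2,5,11}:  v_{2} + v_{5} + v_{11} = v_{4} + v_{9} — sig = (3; 1,1)
  P={4,7,9}:  v_{4} + v_{7} + v_{9} = v_{6} + v_{8} + v_{11} — sig = (3; 1,1,1)
  P={2,7,9}:  v_{2} + v_{7} + v_{9} = 2·v_{6} + 2·v_{8} + v_{11} — sig = (3; 1,2,2)
  P={5,6,8,11}:  v_{5} + v_{6} + v_{8} + v_{11} = v_{9} — sig = (4; 1)
  P={1,5,7,8,10}:  v_{1} + v_{5} + v_{7} + v_{8} + v_{10} = v_{12} — sig = (5; 1)

Hence PRS(X_Σ) =
    |P|=2: 14 collections, coeffs (), (1), (1), (1), (1,1), (1,1), (1,1,1), (1,1,1), (1,1,1), (1,1,1), (1,1,1,1), (1,1,1,2), (1,1,2), (1,2)
    |P|=3: 8 collections, coeffs (), (), (1), (1), (1,1), (1,1), (1,1,1), (1,2,2)
    |P|=4: 1 collection, coeffs (1)
    |P|=5: 1 collection, coeffs (1)


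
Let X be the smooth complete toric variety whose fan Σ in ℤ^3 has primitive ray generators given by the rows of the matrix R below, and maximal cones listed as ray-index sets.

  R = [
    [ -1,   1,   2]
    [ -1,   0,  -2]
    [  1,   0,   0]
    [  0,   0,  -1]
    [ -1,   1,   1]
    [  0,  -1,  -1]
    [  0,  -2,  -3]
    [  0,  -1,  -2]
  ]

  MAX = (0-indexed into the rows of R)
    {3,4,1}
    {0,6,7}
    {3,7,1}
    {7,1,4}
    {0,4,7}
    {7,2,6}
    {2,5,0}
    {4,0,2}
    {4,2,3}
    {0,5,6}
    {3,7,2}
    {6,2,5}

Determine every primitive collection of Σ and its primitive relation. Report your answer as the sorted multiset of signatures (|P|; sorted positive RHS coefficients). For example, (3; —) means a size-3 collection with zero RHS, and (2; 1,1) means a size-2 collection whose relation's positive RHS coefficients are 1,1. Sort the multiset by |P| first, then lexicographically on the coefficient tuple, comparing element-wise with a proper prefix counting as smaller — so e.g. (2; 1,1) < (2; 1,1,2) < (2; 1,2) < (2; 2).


The 14 primitive collections of Σ (r=8, n=3):

  {0,3}:  v_{0} + v_{3} = v_{4} ; sig = (2; 1)
  {3,5}:  v_{3} + v_{5} = v_{7} ; sig = (2; 1)
  {5,7}:  v_{5} + v_{7} = v_{6} ; sig = (2; 1)
  {4,5}:  v_{4} + v_{5} = v_{0} + v_{7} ; sig = (2; 1,1)
  {0,1}:  v_{0} + v_{1} = 2·v_{4} + v_{7} ; sig = (2; 1,2)
  {1,5}:  v_{1} + v_{5} = v_{4} + 2·v_{7} ; sig = (2; 1,2)
  {4,6}:  v_{4} + v_{6} = v_{0} + 2·v_{7} ; sig = (2; 1,2)
  {1,6}:  v_{1} + v_{6} = v_{4} + 3·v_{7} ; sig = (2; 1,3)
  {1,2}:  v_{1} + v_{2} = 2·v_{3} ; sig = (2; 2)
  {3,6}:  v_{3} + v_{6} = 2·v_{7} ; sig = (2; 2)
  {0,2,7}:  v_{0} + v_{2} + v_{7} = 0 ; sig = (3; —)
  {0,2,6}:  v_{0} + v_{2} + v_{6} = v_{5} ; sig = (3; 1)
  {2,4,7}:  v_{2} + v_{4} + v_{7} = v_{3} ; sig = (3; 1)
  {3,4,7}:  v_{3} + v_{4} + v_{7} = v_{1} ; sig = (3; 1)

so the primitive-relation signature multiset is
    (2; 1)
    (2; 1)
    (2; 1)
    (2; 1,1)
    (2; 1,2)
    (2; 1,2)
    (2; 1,2)
    (2; 1,3)
    (2; 2)
    (2; 2)
    (3; —)
    (3; 1)
    (3; 1)
    (3; 1)


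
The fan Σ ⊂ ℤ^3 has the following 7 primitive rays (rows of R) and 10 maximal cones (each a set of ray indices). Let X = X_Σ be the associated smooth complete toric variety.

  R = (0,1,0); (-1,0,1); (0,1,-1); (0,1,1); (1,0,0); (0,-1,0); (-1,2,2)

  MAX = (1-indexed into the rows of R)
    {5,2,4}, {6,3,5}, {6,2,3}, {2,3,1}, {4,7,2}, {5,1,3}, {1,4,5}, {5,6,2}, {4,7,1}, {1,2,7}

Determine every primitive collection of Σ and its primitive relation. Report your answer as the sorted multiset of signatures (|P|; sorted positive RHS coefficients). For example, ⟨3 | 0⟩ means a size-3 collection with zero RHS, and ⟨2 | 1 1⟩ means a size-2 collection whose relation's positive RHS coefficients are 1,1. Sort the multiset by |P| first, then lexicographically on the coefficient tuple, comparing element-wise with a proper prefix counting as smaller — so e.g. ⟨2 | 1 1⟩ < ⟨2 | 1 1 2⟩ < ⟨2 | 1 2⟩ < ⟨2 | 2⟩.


9 collections generate NE(X_Σ); each relation:

  • {1,6}:  v_{1} + v_{6} = 0  so sig = ⟨2 | 0⟩
  • {4,6}:  v_{4} + v_{6} = v_{2} + v_{5}  so sig = ⟨2 | 1 1⟩
  • {6,7}:  v_{6} + v_{7} = v_{2} + v_{4}  so sig = ⟨2 | 1 1⟩
  • {3,7}:  v_{3} + v_{7} = 3·v_{1} + v_{2}  so sig = ⟨2 | 1 3⟩
  • {3,4}:  v_{3} + v_{4} = 2·v_{1}  so sig = ⟨2 | 2⟩
  • {5,7}:  v_{5} + v_{7} = 2·v_{4}  so sig = ⟨2 | 2⟩
  • {1,2,4}:  v_{1} + v_{2} + v_{4} = v_{7}  so sig = ⟨3 | 1⟩
  • {1,2,5}:  v_{1} + v_{2} + v_{5} = v_{4}  so sig = ⟨3 | 1⟩
  • {2,3,5}:  v_{2} + v_{3} + v_{5} = v_{1}  so sig = ⟨3 | 1⟩

so the primitive-relation signature multiset is
    |P|=2: 6 collections, coeffs (), (1,1), (1,1), (1,3), (2), (2)
    |P|=3: 3 collections, coeffs (1), (1), (1)


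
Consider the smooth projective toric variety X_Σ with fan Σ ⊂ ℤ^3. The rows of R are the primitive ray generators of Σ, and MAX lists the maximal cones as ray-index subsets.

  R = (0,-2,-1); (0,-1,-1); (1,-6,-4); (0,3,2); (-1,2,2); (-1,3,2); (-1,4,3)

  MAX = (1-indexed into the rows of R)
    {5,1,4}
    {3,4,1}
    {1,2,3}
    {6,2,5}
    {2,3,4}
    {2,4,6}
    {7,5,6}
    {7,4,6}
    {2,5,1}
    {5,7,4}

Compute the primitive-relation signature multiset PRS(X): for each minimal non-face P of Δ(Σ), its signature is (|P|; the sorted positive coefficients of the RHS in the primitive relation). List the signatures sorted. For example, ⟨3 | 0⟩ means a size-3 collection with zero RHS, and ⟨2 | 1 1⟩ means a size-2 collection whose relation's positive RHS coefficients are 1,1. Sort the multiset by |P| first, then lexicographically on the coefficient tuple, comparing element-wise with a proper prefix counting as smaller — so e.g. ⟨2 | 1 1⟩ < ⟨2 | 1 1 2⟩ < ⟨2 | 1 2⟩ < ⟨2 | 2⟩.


9 collections generate NE(X_Σ); each relation:

  {1,7}:  v_{1} + v_{7} = v_{5}  ⇒ sig = ⟨2 | 1⟩
  {2,7}:  v_{2} + v_{7} = v_{6}  ⇒ sig = ⟨2 | 1⟩
  {3,7}:  v_{3} + v_{7} = v_{1}  ⇒ sig = ⟨2 | 1⟩
  {1,6}:  v_{1} + v_{6} = v_{2} + v_{5}  ⇒ sig = ⟨2 | 1 1⟩
  {3,6}:  v_{3} + v_{6} = v_{1} + v_{2}  ⇒ sig = ⟨2 | 1 1⟩
  {3,5}:  v_{3} + v_{5} = 2·v_{1}  ⇒ sig = ⟨2 | 2⟩
  {1,2,4}:  v_{1} + v_{2} + v_{4} = 0  ⇒ sig = ⟨3 | 0⟩
  {2,4,5}:  v_{2} + v_{4} + v_{5} = v_{7}  ⇒ sig = ⟨3 | 1⟩
  {4,5,6}:  v_{4} + v_{5} + v_{6} = 2·v_{7}  ⇒ sig = ⟨3 | 2⟩

so the primitive-relation signature multiset is
    |P|=2: 6 collections, coeffs (1), (1), (1), (1,1), (1,1), (2)
    |P|=3: 3 collections, coeffs (), (1), (2)


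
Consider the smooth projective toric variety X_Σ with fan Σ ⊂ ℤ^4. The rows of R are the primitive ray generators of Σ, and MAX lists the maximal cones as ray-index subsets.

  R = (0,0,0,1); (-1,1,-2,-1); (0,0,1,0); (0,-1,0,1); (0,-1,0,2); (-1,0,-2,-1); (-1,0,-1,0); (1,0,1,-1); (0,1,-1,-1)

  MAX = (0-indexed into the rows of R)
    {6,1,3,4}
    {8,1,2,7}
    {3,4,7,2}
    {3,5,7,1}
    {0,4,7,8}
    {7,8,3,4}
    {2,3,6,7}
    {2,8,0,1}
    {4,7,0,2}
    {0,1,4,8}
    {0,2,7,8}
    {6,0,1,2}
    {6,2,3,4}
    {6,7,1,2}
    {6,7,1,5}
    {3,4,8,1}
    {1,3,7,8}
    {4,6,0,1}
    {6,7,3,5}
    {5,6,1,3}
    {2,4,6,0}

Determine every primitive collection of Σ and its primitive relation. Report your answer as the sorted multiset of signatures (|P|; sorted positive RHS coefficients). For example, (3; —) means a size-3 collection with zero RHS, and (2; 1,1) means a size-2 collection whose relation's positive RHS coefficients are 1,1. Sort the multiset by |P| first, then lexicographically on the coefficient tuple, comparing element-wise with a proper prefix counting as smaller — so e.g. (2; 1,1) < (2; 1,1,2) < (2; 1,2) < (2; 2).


Minimal non-faces — 15 found among 9 rays, 21 max cones:

  • {0,3}:  v_{0} + v_{3} = v_{4}  so sig = (2; 1)
  • {6,8}:  v_{6} + v_{8} = v_{1}  so sig = (2; 1)
  • {0,5}:  v_{0} + v_{5} = v_{1} + v_{3}  so sig = (2; 1,1)
  • {5,8}:  v_{5} + v_{8} = 2·v_{1} + v_{3} + v_{7}  so sig = (2; 1,1,2)
  • {2,5}:  v_{2} + v_{5} = 2·v_{6} + v_{7}  so sig = (2; 1,2)
  • {4,5}:  v_{4} + v_{5} = v_{1} + 2·v_{3}  so sig = (2; 1,2)
  • {0,6,7}:  v_{0} + v_{6} + v_{7} = 0  so sig = (3; —)
  • {2,3,8}:  v_{2} + v_{3} + v_{8} = 0  so sig = (3; —)
  • {0,1,7}:  v_{0} + v_{1} + v_{7} = v_{8}  so sig = (3; 1)
  • {1,2,3}:  v_{1} + v_{2} + v_{3} = v_{6}  so sig = (3; 1)
  • {2,4,8}:  v_{2} + v_{4} + v_{8} = v_{0}  so sig = (3; 1)
  • {4,6,7}:  v_{4} + v_{6} + v_{7} = v_{3}  so sig = (3; 1)
  • {1,2,4}:  v_{1} + v_{2} + v_{4} = v_{0} + v_{6}  so sig = (3; 1,1)
  • {1,4,7}:  v_{1} + v_{4} + v_{7} = v_{3} + v_{8}  so sig = (3; 1,1)
  • {1,3,6,7}:  v_{1} + v_{3} + v_{6} + v_{7} = v_{5}  so sig = (4; 1)

Hence PRS(X_Σ) =
    |P|=2: 6 collections, coeffs (1), (1), (1,1), (1,1,2), (1,2), (1,2)
    |P|=3: 8 collections, coeffs (), (), (1), (1), (1), (1), (1,1), (1,1)
    |P|=4: 1 collection, coeffs (1)


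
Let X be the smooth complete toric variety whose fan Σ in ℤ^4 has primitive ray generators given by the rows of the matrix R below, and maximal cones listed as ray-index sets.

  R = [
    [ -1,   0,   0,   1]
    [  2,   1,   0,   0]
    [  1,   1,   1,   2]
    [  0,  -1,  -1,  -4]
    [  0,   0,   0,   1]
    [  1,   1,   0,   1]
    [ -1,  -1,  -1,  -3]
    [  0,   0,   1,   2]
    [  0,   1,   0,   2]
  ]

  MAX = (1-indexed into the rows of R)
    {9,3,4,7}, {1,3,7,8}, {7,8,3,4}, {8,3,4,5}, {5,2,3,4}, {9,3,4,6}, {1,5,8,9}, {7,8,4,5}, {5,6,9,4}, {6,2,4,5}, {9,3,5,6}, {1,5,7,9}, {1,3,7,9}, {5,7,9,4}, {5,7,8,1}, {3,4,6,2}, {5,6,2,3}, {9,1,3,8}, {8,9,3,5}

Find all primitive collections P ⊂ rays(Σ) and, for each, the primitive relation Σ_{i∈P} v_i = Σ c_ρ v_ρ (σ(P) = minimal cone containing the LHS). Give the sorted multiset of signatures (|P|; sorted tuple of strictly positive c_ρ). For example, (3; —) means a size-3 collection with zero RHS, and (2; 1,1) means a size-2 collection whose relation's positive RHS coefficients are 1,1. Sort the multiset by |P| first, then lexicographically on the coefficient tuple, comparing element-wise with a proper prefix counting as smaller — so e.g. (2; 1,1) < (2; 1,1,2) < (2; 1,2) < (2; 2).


14 minimal non-faces of Δ(Σ) (on 9 rays):

  {1,2}:  v_{1} + v_{2} = v_{6}  ⇒ sig = (2; 1)
  {1,4}:  v_{1} + v_{4} = v_{7}  ⇒ sig = (2; 1)
  {1,6}:  v_{1} + v_{6} = v_{9}  ⇒ sig = (2; 1)
  {2,7}:  v_{2} + v_{7} = v_{4} + v_{6}  ⇒ sig = (2; 1,1)
  {6,7}:  v_{6} + v_{7} = v_{4} + v_{9}  ⇒ sig = (2; 1,1)
  {6,8}:  v_{6} + v_{8} = v_{3} + v_{5}  ⇒ sig = (2; 1,1)
  {2,8}:  v_{2} + v_{8} = 2·v_{3} + v_{4} + 2·v_{5}  ⇒ sig = (2; 1,2,2)
  {2,9}:  v_{2} + v_{9} = 2·v_{6}  ⇒ sig = (2; 2)
  {3,5,7}:  v_{3} + v_{5} + v_{7} = 0  ⇒ sig = (3; —)
  {4,8,9}:  v_{4} + v_{8} + v_{9} = 0  ⇒ sig = (3; —)
  {7,8,9}:  v_{7} + v_{8} + v_{9} = v_{1}  ⇒ sig = (3; 1)
  {1,3,5}:  v_{1} + v_{3} + v_{5} = v_{8} + v_{9}  ⇒ sig = (3; 1,1)
  {3,4,5,6}:  v_{3} + v_{4} + v_{5} + v_{6} = v_{2}  ⇒ sig = (4; 1)
  {3,4,5,9}:  v_{3} + v_{4} + v_{5} + v_{9} = v_{6}  ⇒ sig = (4; 1)

so the primitive-relation signature multiset is
[(2; 1), (2; 1), (2; 1), (2; 1,1), (2; 1,1), (2; 1,1), (2; 1,2,2), (2; 2), (3; —), (3; —), (3; 1), (3; 1,1), (4; 1), (4; 1)]


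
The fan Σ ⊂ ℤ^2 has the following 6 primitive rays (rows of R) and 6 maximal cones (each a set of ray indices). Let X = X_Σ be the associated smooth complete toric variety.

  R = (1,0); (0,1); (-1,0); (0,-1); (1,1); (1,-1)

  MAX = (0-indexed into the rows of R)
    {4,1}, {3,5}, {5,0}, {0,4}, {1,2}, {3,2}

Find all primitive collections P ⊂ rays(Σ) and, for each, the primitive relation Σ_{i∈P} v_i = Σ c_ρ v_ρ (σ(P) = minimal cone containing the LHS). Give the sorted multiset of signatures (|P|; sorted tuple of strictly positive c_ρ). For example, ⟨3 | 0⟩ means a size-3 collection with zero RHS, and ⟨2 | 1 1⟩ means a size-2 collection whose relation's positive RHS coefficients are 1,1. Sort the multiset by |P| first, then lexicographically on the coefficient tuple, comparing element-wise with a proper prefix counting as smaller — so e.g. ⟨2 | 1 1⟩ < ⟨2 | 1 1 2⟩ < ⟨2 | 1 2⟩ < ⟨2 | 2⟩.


|primitive collections| = 9. Relations:

  P={0,2}:  v_{0} + v_{2} = 0  ⇒ sig = ⟨2 | 0⟩
  P={1,3}:  v_{1} + v_{3} = 0  ⇒ sig = ⟨2 | 0⟩
  P={0,1}:  v_{0} + v_{1} = v_{4}  ⇒ sig = ⟨2 | 1⟩
  P={0,3}:  v_{0} + v_{3} = v_{5}  ⇒ sig = ⟨2 | 1⟩
  P={1,5}:  v_{1} + v_{5} = v_{0}  ⇒ sig = ⟨2 | 1⟩
  P={2,4}:  v_{2} + v_{4} = v_{1}  ⇒ sig = ⟨2 | 1⟩
  P={2,5}:  v_{2} + v_{5} = v_{3}  ⇒ sig = ⟨2 | 1⟩
  P={3,4}:  v_{3} + v_{4} = v_{0}  ⇒ sig = ⟨2 | 1⟩
  P={4,5}:  v_{4} + v_{5} = 2·v_{0}  ⇒ sig = ⟨2 | 2⟩

Signatures (|P|; sorted positive RHS coefficients), sorted:
    |P|=2: 9 collections, coeffs (), (), (1), (1), (1), (1), (1), (1), (2)


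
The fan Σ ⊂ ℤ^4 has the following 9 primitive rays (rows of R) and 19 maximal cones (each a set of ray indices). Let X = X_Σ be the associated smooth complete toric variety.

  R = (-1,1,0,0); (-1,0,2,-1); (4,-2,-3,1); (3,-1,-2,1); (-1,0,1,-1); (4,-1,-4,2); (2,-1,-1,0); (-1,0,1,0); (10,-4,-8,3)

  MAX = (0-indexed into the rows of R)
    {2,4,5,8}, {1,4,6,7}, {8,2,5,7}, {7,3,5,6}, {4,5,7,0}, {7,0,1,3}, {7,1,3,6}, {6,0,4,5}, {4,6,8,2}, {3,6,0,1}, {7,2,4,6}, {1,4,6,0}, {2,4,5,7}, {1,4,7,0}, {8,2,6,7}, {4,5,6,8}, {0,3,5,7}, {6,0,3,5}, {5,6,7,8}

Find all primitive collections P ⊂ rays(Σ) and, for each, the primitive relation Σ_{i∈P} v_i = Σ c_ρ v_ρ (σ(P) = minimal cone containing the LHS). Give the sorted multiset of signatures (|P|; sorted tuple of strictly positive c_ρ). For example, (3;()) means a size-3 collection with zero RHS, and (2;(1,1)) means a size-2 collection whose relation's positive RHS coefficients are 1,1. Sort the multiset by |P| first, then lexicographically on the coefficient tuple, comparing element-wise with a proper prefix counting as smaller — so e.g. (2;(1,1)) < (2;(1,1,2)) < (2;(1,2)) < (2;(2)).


The 12 primitive collections of Σ (r=9, n=4):

  • {1,5}:  v_{1} + v_{5} = v_{3}  →  sig = (2;(1))
  • {3,4}:  v_{3} + v_{4} = v_{6}  →  sig = (2;(1))
  • {0,2}:  v_{0} + v_{2} = v_{4} + v_{5}  →  sig = (2;(1,1))
  • {0,8}:  v_{0} + v_{8} = v_{4} + 2·v_{5} + v_{6}  →  sig = (2;(1,1,2))
  • {2,3}:  v_{2} + v_{3} = v_{5} + 2·v_{6} + v_{7}  →  sig = (2;(1,1,2))
  • {1,8}:  v_{1} + v_{8} = v_{5} + 3·v_{6} + v_{7}  →  sig = (2;(1,1,3))
  • {1,2}:  v_{1} + v_{2} = 2·v_{6} + v_{7}  →  sig = (2;(1,2))
  • {3,8}:  v_{3} + v_{8} = 2·v_{5} + 3·v_{6} + v_{7}  →  sig = (2;(1,2,3))
  • {0,6,7}:  v_{0} + v_{6} + v_{7} = 0  →  sig = (3;())
  • {2,5,6}:  v_{2} + v_{5} + v_{6} = v_{8}  →  sig = (3;(1))
  • {4,7,8}:  v_{4} + v_{7} + v_{8} = 2·v_{2}  →  sig = (3;(2))
  • {4,5,6,7}:  v_{4} + v_{5} + v_{6} + v_{7} = v_{2}  →  sig = (4;(1))

so the primitive-relation signature multiset is
    (2;(1))
    (2;(1))
    (2;(1,1))
    (2;(1,1,2))
    (2;(1,1,2))
    (2;(1,1,3))
    (2;(1,2))
    (2;(1,2,3))
    (3;())
    (3;(1))
    (3;(2))
    (4;(1))
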